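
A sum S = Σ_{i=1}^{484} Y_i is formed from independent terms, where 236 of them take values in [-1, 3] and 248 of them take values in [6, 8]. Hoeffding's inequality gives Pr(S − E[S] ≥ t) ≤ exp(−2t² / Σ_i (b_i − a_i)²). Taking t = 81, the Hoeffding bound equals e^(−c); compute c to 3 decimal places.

Σ(b_i − a_i)² = 236·4² + 248·2² = 4768.
c = 2t² / 4768 = 2·81² / 4768 = 2.7521.

2.752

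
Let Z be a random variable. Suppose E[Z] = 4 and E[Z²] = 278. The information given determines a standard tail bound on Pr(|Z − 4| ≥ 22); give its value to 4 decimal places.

0.5413

The first two moments determine the variance, so Chebyshev's inequality is the sharpest standard bound available.
Var(Z) = E[Z²] − (E[Z])² = 278 − 16 = 262.
Chebyshev's inequality: Pr(|Z − μ| ≥ t) ≤ Var(Z)/t² = 262/484 = 0.5413.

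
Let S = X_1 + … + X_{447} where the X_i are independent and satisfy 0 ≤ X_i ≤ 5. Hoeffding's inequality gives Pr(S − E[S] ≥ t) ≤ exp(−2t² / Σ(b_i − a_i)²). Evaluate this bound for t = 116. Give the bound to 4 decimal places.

0.0900

Σ(b_i − a_i)² = 447·(5)² = 11175.
Exponent = 2·116²/11175 = 2.4082.
Bound = exp(−2.4082) = 0.08997.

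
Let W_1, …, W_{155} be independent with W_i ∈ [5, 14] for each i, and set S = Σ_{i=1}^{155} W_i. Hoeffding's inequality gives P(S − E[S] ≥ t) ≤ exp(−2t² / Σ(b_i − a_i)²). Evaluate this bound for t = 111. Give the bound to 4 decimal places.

0.1405

Σ(b_i − a_i)² = 155·(9)² = 12555.
Exponent = 2·111²/12555 = 1.9627.
Bound = exp(−1.9627) = 0.14048.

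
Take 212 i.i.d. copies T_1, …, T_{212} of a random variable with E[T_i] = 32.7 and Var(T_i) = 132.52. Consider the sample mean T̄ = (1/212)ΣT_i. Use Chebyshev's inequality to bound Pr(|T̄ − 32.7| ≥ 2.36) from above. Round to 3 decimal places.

0.112

Var(T̄) = Var(T_i)/n = 132.52/212 = 0.62509.
Chebyshev: Pr(|T̄ − 32.7| ≥ 2.36) ≤ Var(T̄)/(2.36)² = 132.52/(212·2.36²) = 0.1122.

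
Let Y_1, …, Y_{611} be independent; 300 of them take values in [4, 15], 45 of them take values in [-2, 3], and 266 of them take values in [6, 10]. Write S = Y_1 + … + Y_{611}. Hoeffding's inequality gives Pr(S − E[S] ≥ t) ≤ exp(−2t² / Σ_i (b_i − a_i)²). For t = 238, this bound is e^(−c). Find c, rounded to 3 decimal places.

Σ(b_i − a_i)² = 300·11² + 45·5² + 266·4² = 41681.
c = 2t² / 41681 = 2·238² / 41681 = 2.7180.

2.718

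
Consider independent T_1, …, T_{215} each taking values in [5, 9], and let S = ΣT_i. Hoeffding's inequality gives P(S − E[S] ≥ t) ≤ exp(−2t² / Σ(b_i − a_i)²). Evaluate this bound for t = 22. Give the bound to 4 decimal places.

Σ(b_i − a_i)² = 215·(4)² = 3440.
Exponent = 2·22²/3440 = 0.2814.
Bound = exp(−0.2814) = 0.75473.

0.7547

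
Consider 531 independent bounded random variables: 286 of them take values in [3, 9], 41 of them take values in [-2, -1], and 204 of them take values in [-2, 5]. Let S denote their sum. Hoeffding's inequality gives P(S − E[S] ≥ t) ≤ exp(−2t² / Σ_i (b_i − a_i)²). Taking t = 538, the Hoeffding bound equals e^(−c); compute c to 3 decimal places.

Σ(b_i − a_i)² = 286·6² + 41·1² + 204·7² = 20333.
c = 2t² / 20333 = 2·538² / 20333 = 28.4704.

28.470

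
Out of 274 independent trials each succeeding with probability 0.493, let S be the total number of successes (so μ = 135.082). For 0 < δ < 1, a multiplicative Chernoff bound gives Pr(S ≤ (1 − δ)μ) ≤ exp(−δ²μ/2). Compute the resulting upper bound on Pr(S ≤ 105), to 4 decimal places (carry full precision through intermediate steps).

0.0351

Write 105 = (1 − δ)μ, so δ = 1 − 105/135.082 = 0.2226944…
Then the exponent is δ²μ/2 = (μ − 105)²/(2μ) = 3.349546.
Bound = exp(−3.349546) = 0.03510.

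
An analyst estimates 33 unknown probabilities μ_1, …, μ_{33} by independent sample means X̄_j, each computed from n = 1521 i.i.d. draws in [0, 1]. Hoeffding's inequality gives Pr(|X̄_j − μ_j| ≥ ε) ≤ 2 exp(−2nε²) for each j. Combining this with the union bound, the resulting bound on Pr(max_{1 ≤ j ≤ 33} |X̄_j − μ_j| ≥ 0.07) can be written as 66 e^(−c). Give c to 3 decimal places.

14.906

Union bound over the 33 events: Pr(max_{1 ≤ j ≤ 33} |X̄_j − μ_j| ≥ 0.07) ≤ 33·2·exp(−2nε²) = 66 exp(−2·1521·0.07²).
So c = 2·1521·0.07² = 14.9058.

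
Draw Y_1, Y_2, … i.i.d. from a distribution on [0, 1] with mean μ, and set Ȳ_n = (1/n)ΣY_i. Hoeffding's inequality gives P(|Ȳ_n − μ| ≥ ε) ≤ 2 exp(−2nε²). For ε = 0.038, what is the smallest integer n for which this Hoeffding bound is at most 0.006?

2012

Require 2·exp(−2nε²) ≤ 0.006, i.e. 2nε² ≥ ln(2/0.006) = 5.809143.
So n ≥ 5.809143 / (2·0.038²) = 2011.476.
The smallest integer n is 2012.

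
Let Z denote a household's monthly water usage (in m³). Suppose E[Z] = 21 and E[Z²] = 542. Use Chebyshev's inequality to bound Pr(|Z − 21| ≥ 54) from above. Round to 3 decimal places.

0.035

Var(Z) = E[Z²] − (E[Z])² = 542 − 441 = 101.
Chebyshev's inequality: Pr(|Z − μ| ≥ t) ≤ Var(Z)/t² = 101/2916 = 0.0346.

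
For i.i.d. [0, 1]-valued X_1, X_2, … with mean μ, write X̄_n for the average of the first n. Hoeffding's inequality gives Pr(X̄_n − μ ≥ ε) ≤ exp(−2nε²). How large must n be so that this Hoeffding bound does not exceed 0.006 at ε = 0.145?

122

Require exp(−2nε²) ≤ 0.006, i.e. 2nε² ≥ ln(1/0.006) = 5.115996.
So n ≥ 5.115996 / (2·0.145²) = 121.665.
The smallest integer n is 122.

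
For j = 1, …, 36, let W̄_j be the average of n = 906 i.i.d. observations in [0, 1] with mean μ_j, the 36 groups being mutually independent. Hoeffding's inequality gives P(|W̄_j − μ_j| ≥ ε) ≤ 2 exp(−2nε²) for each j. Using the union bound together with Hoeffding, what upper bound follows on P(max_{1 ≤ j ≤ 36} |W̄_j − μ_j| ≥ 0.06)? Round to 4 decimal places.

0.1058

Per-experiment Hoeffding bound: 2·exp(−2·906·0.06²) = 2·exp(−6.52320) = 0.0029379.
Union bound over 36 events: 36·0.0029379 = 0.10577.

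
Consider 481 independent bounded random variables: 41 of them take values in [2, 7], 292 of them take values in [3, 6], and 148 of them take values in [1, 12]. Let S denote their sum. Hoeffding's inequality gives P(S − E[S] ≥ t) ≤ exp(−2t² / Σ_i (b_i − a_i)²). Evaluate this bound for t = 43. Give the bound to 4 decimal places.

0.8424

Σ(b_i − a_i)² = 41·5² + 292·3² + 148·11² = 21561.
Exponent = 2·43² / 21561 = 0.17151.
Bound = exp(−0.17151) = 0.84239.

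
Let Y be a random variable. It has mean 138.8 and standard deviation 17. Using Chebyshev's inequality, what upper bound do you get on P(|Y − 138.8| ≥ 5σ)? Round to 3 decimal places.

0.040

Chebyshev: P(|Y − μ| ≥ t) ≤ Var(Y)/t².
Var(Y) = σ² = 17² = 289.
t = 5·17 = 85.
Bound = 289 / 7225 = 0.0400.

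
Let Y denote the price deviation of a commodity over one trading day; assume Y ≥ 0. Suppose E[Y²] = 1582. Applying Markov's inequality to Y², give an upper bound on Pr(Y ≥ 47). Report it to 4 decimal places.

0.7162

Since Y ≥ 0, the event {Y ≥ 47} is the same as {Y² ≥ 2209}.
Markov's inequality applied to Y² gives Pr(Y² ≥ 2209) ≤ E[Y²]/2209 = 1582/2209 = 0.7162.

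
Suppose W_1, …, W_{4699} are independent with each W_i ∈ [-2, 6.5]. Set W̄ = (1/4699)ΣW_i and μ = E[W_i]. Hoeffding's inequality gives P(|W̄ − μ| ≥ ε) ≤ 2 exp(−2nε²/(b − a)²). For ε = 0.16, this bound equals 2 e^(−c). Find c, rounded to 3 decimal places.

c = 2nε²/(b − a)² = 2·4699·0.16² / 8.5² = 3.3299.

3.330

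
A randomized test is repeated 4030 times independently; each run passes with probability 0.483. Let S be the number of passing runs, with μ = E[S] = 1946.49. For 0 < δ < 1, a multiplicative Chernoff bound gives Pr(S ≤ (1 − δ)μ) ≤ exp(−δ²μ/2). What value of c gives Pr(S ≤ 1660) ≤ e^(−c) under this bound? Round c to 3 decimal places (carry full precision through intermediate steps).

Write 1660 = (1 − δ)μ, so δ = 1 − 1660/1946.49 = 0.1471829…
Then the exponent is δ²μ/2 = (μ − 1660)²/(2μ) = 21.083211.

21.083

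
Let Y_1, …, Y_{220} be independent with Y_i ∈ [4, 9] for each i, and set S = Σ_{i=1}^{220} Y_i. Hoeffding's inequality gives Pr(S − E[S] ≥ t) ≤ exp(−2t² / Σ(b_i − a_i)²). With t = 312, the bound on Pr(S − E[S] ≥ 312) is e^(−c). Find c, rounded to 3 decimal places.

35.398

Σ(b_i − a_i)² = 220·(5)² = 5500.
c = 2t²/5500 = 2·312²/5500 = 35.3978.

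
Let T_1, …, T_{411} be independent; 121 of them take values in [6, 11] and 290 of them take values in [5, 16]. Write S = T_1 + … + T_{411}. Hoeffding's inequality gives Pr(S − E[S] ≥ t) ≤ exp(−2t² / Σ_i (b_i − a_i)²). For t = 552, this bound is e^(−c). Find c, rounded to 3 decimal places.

15.989

Σ(b_i − a_i)² = 121·5² + 290·11² = 38115.
c = 2t² / 38115 = 2·552² / 38115 = 15.9887.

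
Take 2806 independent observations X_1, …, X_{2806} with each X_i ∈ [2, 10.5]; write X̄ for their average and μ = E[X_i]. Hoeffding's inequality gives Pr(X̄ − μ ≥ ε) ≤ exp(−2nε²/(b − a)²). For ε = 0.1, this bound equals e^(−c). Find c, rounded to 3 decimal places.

0.777

c = 2nε²/(b − a)² = 2·2806·0.1² / 8.5² = 0.7767.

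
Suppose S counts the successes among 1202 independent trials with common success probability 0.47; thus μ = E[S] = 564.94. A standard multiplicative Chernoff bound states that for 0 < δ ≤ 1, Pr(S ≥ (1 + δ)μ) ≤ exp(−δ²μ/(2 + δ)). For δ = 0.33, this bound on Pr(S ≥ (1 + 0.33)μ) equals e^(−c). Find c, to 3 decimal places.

26.404

c = δ²μ/(2 + δ) = 0.33²·564.94/(2 + 0.33) = 26.4043.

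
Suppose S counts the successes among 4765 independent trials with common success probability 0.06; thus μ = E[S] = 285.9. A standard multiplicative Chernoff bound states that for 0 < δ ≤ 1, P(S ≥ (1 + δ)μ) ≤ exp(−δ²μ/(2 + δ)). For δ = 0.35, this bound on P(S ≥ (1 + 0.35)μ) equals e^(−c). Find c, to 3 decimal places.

c = δ²μ/(2 + δ) = 0.35²·285.9/(2 + 0.35) = 14.9033.

14.903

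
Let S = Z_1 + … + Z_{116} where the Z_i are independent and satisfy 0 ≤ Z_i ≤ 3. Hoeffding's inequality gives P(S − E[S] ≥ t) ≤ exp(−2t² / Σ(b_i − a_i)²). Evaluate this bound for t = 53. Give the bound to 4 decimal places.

Σ(b_i − a_i)² = 116·(3)² = 1044.
Exponent = 2·53²/1044 = 5.3812.
Bound = exp(−5.3812) = 0.00460.

0.0046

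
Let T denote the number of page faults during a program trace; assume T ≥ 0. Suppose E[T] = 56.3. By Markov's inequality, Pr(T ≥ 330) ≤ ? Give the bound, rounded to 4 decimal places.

0.1706

Markov's inequality: for a non-negative random variable, Pr(T ≥ a) ≤ E[T]/a.
Here E[T] = 56.3 and a = 330, so the bound is 56.3/330 = 0.1706.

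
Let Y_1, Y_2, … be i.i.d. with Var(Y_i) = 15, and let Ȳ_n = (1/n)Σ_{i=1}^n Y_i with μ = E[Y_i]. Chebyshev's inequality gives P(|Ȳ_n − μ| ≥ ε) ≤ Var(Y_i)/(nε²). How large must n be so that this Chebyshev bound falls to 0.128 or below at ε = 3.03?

Require 15/(n·3.03²) ≤ 0.128, i.e. n ≥ 15/(0.128·3.03²) = 12.764.
The smallest integer n is 13.

13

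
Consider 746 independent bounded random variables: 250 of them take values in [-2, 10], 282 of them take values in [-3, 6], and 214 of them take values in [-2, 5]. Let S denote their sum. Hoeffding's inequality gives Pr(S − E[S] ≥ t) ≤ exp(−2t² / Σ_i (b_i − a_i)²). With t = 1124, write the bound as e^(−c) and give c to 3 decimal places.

36.446

Σ(b_i − a_i)² = 250·12² + 282·9² + 214·7² = 69328.
c = 2t² / 69328 = 2·1124² / 69328 = 36.4463.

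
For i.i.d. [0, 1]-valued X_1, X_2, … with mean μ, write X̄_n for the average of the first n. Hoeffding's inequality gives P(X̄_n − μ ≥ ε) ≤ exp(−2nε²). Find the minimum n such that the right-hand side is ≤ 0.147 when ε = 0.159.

38

Require exp(−2nε²) ≤ 0.147, i.e. 2nε² ≥ ln(1/0.147) = 1.917323.
So n ≥ 1.917323 / (2·0.159²) = 37.920.
The smallest integer n is 38.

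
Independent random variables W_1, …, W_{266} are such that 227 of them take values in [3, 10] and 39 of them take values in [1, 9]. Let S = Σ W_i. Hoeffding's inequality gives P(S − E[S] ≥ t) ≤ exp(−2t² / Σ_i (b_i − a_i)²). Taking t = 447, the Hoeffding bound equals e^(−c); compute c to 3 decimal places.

Σ(b_i − a_i)² = 227·7² + 39·8² = 13619.
c = 2t² / 13619 = 2·447² / 13619 = 29.3427.

29.343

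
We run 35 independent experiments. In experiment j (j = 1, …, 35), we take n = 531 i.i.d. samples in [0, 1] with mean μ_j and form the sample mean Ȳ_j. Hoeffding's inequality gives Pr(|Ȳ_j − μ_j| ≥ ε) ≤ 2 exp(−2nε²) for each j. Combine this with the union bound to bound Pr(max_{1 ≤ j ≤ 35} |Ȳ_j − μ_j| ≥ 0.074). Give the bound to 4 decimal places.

Per-experiment Hoeffding bound: 2·exp(−2·531·0.074²) = 2·exp(−5.81551) = 0.0059619.
Union bound over 35 events: 35·0.0059619 = 0.20867.

0.2087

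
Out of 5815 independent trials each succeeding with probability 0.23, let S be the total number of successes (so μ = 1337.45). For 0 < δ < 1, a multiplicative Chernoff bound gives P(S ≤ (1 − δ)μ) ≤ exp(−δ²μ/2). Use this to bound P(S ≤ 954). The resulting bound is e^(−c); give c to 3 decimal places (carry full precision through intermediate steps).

54.968

Write 954 = (1 − δ)μ, so δ = 1 − 954/1337.45 = 0.2867023…
Then the exponent is δ²μ/2 = (μ − 954)²/(2μ) = 54.968000.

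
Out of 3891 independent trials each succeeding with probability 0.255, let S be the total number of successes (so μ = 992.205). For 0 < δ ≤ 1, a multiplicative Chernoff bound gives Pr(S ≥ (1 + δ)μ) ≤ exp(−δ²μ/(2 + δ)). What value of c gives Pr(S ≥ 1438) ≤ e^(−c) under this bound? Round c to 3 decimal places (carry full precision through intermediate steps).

Write 1438 = (1 + δ)μ, so δ = 1438/992.205 − 1 = 0.4492973…
Then the exponent is δ²μ/(2 + δ) = (1438 − μ)² / (μ·(2 + δ)) = 81.776304.

81.776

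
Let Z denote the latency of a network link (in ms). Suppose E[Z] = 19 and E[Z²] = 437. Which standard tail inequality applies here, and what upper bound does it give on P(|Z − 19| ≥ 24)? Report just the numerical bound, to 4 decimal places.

The first two moments determine the variance, so Chebyshev's inequality is the sharpest standard bound available.
Var(Z) = E[Z²] − (E[Z])² = 437 − 361 = 76.
Chebyshev's inequality: P(|Z − μ| ≥ t) ≤ Var(Z)/t² = 76/576 = 0.1319.

0.1319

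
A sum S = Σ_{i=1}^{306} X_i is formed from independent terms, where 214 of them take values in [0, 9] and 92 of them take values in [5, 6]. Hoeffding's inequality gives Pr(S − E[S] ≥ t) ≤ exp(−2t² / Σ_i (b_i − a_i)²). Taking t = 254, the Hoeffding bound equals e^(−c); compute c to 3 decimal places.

7.405

Σ(b_i − a_i)² = 214·9² + 92·1² = 17426.
c = 2t² / 17426 = 2·254² / 17426 = 7.4046.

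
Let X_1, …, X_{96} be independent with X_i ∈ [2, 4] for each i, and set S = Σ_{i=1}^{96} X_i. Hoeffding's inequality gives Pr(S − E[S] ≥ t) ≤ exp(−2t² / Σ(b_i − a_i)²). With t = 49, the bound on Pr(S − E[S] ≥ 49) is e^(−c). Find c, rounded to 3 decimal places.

Σ(b_i − a_i)² = 96·(2)² = 384.
c = 2t²/384 = 2·49²/384 = 12.5052.

12.505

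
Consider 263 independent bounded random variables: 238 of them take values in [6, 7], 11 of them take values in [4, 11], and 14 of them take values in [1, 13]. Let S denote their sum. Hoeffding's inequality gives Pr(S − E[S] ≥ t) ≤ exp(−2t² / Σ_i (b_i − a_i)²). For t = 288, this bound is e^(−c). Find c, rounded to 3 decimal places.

Σ(b_i − a_i)² = 238·1² + 11·7² + 14·12² = 2793.
c = 2t² / 2793 = 2·288² / 2793 = 59.3942.

59.394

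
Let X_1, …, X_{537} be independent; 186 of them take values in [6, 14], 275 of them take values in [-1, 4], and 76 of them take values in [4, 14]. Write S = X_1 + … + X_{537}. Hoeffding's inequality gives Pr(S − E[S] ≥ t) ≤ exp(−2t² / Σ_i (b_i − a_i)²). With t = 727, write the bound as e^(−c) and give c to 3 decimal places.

40.072

Σ(b_i − a_i)² = 186·8² + 275·5² + 76·10² = 26379.
c = 2t² / 26379 = 2·727² / 26379 = 40.0720.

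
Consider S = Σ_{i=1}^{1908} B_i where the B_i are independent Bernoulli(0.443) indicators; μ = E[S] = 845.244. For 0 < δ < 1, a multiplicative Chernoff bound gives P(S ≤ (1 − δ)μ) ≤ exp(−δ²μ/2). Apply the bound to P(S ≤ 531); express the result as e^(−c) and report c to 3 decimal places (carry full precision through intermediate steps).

Write 531 = (1 − δ)μ, so δ = 1 − 531/845.244 = 0.371779…
Then the exponent is δ²μ/2 = (μ − 531)²/(2μ) = 58.414666.

58.415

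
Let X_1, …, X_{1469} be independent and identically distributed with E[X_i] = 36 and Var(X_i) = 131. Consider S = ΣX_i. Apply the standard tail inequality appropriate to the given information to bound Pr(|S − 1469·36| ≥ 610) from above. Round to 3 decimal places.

0.517

With mean and variance of each term known, Chebyshev's inequality bounds the deviation of the sum (or sample mean).
Var(S) = n·Var(X_i) = 1469·131 = 192439.
Chebyshev: Pr(|S − 1469·36| ≥ 610) ≤ Var(S)/610² = 192439/372100 = 0.5172.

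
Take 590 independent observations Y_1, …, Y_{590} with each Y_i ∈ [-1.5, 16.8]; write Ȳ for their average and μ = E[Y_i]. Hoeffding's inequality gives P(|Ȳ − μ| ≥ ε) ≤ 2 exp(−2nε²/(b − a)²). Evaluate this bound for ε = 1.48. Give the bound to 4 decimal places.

Exponent: 2nε²/(b − a)² = 2·590·1.48² / 18.3² = 7.71797.
Bound = 2·exp(−7.71797) = 0.00089.

0.0009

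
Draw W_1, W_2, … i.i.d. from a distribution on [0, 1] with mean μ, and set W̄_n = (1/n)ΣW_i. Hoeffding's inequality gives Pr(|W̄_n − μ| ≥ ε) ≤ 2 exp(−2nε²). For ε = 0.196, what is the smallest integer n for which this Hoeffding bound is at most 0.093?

Require 2·exp(−2nε²) ≤ 0.093, i.e. 2nε² ≥ ln(2/0.093) = 3.068303.
So n ≥ 3.068303 / (2·0.196²) = 39.935.
The smallest integer n is 40.

40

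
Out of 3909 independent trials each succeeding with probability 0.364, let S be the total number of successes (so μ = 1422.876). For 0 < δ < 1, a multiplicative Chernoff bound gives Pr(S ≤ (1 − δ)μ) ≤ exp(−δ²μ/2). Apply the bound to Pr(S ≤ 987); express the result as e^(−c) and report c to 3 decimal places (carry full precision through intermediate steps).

Write 987 = (1 − δ)μ, so δ = 1 − 987/1422.876 = 0.3063345…
Then the exponent is δ²μ/2 = (μ − 987)²/(2μ) = 66.761927.

66.762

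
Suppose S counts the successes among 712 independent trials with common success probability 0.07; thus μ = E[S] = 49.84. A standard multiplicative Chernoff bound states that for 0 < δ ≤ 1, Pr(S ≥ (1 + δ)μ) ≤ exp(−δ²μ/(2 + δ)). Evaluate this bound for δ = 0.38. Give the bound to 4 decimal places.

Exponent = δ²μ/(2 + δ) = 0.38²·49.84/2.38 = 3.0239.
Bound = exp(−3.0239) = 0.04861.

0.0486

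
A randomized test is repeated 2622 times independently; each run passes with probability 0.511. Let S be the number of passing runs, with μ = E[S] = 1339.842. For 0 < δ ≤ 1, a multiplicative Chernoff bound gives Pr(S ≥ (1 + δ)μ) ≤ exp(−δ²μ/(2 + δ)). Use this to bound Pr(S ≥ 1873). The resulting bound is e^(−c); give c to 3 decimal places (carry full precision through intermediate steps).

Write 1873 = (1 + δ)μ, so δ = 1873/1339.842 − 1 = 0.397926…
Then the exponent is δ²μ/(2 + δ) = (1873 − μ)² / (μ·(2 + δ)) = 88.475391.

88.475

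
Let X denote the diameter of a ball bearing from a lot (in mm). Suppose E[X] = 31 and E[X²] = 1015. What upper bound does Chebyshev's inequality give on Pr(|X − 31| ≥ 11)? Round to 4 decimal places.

Var(X) = E[X²] − (E[X])² = 1015 − 961 = 54.
Chebyshev's inequality: Pr(|X − μ| ≥ t) ≤ Var(X)/t² = 54/121 = 0.4463.

0.4463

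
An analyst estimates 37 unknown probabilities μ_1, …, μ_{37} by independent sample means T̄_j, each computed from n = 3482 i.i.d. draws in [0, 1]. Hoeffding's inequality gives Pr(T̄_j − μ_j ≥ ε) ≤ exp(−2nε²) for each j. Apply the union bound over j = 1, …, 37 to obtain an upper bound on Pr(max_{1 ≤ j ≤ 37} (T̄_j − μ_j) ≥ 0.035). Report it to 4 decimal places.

Per-experiment Hoeffding bound: exp(−2·3482·0.035²) = exp(−8.53090) = 0.00019728.
Union bound over 37 events: 37·0.00019728 = 0.00730.

0.0073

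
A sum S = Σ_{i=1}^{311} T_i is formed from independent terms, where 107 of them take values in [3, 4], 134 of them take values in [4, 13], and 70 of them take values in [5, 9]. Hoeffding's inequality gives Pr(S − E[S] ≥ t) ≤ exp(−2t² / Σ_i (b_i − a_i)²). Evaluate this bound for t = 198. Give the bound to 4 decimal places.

Σ(b_i − a_i)² = 107·1² + 134·9² + 70·4² = 12081.
Exponent = 2·198² / 12081 = 6.49019.
Bound = exp(−6.49019) = 0.00152.

0.0015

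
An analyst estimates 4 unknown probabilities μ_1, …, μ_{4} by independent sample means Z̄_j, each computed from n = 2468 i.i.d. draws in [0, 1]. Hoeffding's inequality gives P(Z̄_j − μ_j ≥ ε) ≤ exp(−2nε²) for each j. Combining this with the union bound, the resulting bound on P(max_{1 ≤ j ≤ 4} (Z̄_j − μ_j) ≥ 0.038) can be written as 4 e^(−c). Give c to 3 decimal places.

Union bound over the 4 events: P(max_{1 ≤ j ≤ 4} (Z̄_j − μ_j) ≥ 0.038) ≤ 4·exp(−2nε²) = 4 exp(−2·2468·0.038²).
So c = 2·2468·0.038² = 7.1276.

7.128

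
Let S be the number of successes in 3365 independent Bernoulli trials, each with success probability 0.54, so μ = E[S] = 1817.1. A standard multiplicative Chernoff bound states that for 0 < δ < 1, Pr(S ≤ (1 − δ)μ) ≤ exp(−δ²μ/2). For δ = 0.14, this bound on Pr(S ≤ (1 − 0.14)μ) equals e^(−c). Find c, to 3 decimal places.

17.808

c = δ²μ/2 = 0.14²·1817.1/2 = 17.8076.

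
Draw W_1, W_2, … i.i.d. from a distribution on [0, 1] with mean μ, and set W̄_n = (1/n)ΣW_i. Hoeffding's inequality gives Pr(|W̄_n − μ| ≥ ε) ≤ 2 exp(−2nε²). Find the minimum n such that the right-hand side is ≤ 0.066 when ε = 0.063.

Require 2·exp(−2nε²) ≤ 0.066, i.e. 2nε² ≥ ln(2/0.066) = 3.411248.
So n ≥ 3.411248 / (2·0.063²) = 429.736.
The smallest integer n is 430.

430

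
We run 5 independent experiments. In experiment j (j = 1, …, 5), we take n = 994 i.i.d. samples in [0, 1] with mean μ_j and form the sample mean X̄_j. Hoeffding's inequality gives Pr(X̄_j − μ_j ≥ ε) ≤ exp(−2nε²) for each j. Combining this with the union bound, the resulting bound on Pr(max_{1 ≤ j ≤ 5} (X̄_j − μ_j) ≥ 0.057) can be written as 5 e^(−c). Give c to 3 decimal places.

6.459

Union bound over the 5 events: Pr(max_{1 ≤ j ≤ 5} (X̄_j − μ_j) ≥ 0.057) ≤ 5·exp(−2nε²) = 5 exp(−2·994·0.057²).
So c = 2·994·0.057² = 6.4590.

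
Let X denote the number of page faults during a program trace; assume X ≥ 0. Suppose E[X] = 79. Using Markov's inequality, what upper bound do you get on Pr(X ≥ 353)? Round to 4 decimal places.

Markov's inequality: for a non-negative random variable, Pr(X ≥ a) ≤ E[X]/a.
Here E[X] = 79 and a = 353, so the bound is 79/353 = 0.2238.

0.2238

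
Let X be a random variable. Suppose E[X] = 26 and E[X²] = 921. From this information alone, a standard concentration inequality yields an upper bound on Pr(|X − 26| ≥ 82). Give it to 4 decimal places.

The first two moments determine the variance, so Chebyshev's inequality is the sharpest standard bound available.
Var(X) = E[X²] − (E[X])² = 921 − 676 = 245.
Chebyshev's inequality: Pr(|X − μ| ≥ t) ≤ Var(X)/t² = 245/6724 = 0.0364.

0.0364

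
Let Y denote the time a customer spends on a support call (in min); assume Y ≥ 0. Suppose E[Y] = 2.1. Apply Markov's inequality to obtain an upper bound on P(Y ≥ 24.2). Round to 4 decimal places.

Markov's inequality: for a non-negative random variable, P(Y ≥ a) ≤ E[Y]/a.
Here E[Y] = 2.1 and a = 24.2, so the bound is 2.1/24.2 = 0.0868.

0.0868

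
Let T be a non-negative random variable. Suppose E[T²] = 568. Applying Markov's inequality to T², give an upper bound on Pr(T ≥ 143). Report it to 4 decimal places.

0.0278

Since T ≥ 0, the event {T ≥ 143} is the same as {T² ≥ 20449}.
Markov's inequality applied to T² gives Pr(T² ≥ 20449) ≤ E[T²]/20449 = 568/20449 = 0.0278.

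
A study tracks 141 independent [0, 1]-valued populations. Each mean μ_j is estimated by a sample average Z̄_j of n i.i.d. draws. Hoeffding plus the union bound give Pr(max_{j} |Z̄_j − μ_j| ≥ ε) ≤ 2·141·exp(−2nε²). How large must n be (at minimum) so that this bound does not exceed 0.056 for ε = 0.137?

228

Need 2·141·exp(−2nε²) ≤ 0.056, i.e. exp(−2nε²) ≤ 0.056/282.
So 2nε² ≥ ln(282/0.056) = 8.524311.
Hence n ≥ 8.524311/(2·0.137²) = 227.085.
The smallest integer n is 228.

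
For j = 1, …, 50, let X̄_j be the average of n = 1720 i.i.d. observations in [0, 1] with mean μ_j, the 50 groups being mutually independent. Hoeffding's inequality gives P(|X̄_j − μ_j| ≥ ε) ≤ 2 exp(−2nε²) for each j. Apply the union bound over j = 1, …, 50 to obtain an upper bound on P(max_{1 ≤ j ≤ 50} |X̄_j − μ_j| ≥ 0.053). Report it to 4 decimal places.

Per-experiment Hoeffding bound: 2·exp(−2·1720·0.053²) = 2·exp(−9.66296) = 0.00012719.
Union bound over 50 events: 50·0.00012719 = 0.00636.

0.0064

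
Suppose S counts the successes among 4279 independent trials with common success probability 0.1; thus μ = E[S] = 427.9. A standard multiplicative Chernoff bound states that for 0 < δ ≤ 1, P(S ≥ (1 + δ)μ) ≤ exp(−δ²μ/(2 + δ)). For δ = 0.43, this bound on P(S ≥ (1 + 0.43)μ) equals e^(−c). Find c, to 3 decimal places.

32.559

c = δ²μ/(2 + δ) = 0.43²·427.9/(2 + 0.43) = 32.5591.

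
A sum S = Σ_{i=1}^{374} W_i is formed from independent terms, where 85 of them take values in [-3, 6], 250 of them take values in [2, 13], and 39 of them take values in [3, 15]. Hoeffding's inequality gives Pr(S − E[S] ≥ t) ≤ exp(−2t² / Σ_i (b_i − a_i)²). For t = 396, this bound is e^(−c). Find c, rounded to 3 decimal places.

7.336

Σ(b_i − a_i)² = 85·9² + 250·11² + 39·12² = 42751.
c = 2t² / 42751 = 2·396² / 42751 = 7.3362.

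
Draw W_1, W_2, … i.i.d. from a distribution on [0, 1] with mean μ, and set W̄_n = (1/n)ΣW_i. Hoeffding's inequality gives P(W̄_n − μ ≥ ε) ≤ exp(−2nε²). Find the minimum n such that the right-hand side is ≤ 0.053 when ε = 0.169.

52

Require exp(−2nε²) ≤ 0.053, i.e. 2nε² ≥ ln(1/0.053) = 2.937463.
So n ≥ 2.937463 / (2·0.169²) = 51.424.
The smallest integer n is 52.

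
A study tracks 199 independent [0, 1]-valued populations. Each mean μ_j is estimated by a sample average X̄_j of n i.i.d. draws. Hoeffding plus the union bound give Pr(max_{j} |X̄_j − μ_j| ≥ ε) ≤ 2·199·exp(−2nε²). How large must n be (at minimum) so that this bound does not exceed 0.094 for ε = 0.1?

418

Need 2·199·exp(−2nε²) ≤ 0.094, i.e. exp(−2nε²) ≤ 0.094/398.
So 2nε² ≥ ln(398/0.094) = 8.350913.
Hence n ≥ 8.350913/(2·0.1²) = 417.546.
The smallest integer n is 418.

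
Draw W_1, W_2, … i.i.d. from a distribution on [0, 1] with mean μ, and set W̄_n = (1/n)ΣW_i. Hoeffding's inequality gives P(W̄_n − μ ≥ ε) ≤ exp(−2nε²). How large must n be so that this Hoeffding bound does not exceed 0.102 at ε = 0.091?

138

Require exp(−2nε²) ≤ 0.102, i.e. 2nε² ≥ ln(1/0.102) = 2.282782.
So n ≥ 2.282782 / (2·0.091²) = 137.833.
The smallest integer n is 138.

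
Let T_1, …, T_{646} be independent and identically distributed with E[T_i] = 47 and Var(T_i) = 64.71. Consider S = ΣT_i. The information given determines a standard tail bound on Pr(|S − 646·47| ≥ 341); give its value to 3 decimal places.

With mean and variance of each term known, Chebyshev's inequality bounds the deviation of the sum (or sample mean).
Var(S) = n·Var(T_i) = 646·64.71 = 41802.66.
Chebyshev: Pr(|S − 646·47| ≥ 341) ≤ Var(S)/341² = 41802.66/116281 = 0.3595.

0.359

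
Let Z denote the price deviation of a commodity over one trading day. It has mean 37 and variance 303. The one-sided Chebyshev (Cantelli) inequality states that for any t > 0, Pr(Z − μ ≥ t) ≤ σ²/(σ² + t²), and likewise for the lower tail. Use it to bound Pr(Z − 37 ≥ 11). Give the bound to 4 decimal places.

Here σ² = 303 and t = 11, so σ² + t² = 424.
Cantelli's bound: 303/424 = 0.7146.

0.7146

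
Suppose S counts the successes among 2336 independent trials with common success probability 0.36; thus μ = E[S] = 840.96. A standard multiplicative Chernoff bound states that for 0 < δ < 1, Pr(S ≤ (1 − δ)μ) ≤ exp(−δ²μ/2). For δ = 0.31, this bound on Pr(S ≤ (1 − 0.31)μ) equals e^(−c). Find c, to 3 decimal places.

40.408

c = δ²μ/2 = 0.31²·840.96/2 = 40.4081.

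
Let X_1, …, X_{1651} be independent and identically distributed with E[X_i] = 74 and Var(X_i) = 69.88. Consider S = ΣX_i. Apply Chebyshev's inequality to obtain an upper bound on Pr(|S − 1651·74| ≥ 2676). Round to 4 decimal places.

0.0161

Var(S) = n·Var(X_i) = 1651·69.88 = 115371.88.
Chebyshev: Pr(|S − 1651·74| ≥ 2676) ≤ Var(S)/2676² = 115371.88/7160976 = 0.0161.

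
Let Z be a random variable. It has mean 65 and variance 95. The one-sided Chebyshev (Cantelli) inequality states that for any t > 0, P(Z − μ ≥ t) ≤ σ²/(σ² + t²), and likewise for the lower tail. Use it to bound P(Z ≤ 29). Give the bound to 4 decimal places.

Here σ² = 95 and t = 36, so σ² + t² = 1391.
Cantelli's bound: 95/1391 = 0.0683.

0.0683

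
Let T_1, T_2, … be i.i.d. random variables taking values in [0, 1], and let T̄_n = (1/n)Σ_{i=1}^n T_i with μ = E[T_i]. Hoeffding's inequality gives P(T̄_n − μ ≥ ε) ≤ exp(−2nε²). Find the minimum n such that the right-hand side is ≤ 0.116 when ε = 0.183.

Require exp(−2nε²) ≤ 0.116, i.e. 2nε² ≥ ln(1/0.116) = 2.154165.
So n ≥ 2.154165 / (2·0.183²) = 32.162.
The smallest integer n is 33.

33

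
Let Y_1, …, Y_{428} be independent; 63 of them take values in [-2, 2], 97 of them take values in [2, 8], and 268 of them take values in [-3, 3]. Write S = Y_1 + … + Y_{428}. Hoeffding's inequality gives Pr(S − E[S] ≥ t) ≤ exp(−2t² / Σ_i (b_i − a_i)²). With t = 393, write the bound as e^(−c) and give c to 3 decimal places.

Σ(b_i − a_i)² = 63·4² + 97·6² + 268·6² = 14148.
c = 2t² / 14148 = 2·393² / 14148 = 21.8333.

21.833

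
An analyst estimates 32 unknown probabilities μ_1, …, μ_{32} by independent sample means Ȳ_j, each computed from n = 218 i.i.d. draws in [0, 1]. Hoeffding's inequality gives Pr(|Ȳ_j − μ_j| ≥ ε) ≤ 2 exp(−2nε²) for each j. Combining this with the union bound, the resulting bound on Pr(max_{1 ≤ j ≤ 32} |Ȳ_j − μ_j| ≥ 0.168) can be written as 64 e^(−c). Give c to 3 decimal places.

Union bound over the 32 events: Pr(max_{1 ≤ j ≤ 32} |Ȳ_j − μ_j| ≥ 0.168) ≤ 32·2·exp(−2nε²) = 64 exp(−2·218·0.168²).
So c = 2·218·0.168² = 12.3057.

12.306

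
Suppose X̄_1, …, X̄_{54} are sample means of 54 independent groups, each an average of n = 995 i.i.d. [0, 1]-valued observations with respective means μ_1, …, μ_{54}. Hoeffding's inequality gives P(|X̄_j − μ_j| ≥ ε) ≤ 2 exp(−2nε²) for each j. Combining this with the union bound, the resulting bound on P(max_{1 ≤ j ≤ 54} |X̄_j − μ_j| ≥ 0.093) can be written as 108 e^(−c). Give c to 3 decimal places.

Union bound over the 54 events: P(max_{1 ≤ j ≤ 54} |X̄_j − μ_j| ≥ 0.093) ≤ 54·2·exp(−2nε²) = 108 exp(−2·995·0.093²).
So c = 2·995·0.093² = 17.2115.

17.212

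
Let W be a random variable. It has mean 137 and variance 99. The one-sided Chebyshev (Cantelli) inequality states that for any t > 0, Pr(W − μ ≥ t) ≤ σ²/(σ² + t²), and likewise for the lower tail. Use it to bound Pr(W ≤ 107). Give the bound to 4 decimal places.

Here σ² = 99 and t = 30, so σ² + t² = 999.
Cantelli's bound: 99/999 = 0.0991.

0.0991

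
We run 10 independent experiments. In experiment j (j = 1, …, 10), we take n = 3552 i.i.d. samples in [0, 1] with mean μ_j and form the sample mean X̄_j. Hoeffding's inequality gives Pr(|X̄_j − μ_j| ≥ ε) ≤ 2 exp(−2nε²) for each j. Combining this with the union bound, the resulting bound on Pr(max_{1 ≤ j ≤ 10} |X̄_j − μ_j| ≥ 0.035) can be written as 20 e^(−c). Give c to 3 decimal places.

8.702

Union bound over the 10 events: Pr(max_{1 ≤ j ≤ 10} |X̄_j − μ_j| ≥ 0.035) ≤ 10·2·exp(−2nε²) = 20 exp(−2·3552·0.035²).
So c = 2·3552·0.035² = 8.7024.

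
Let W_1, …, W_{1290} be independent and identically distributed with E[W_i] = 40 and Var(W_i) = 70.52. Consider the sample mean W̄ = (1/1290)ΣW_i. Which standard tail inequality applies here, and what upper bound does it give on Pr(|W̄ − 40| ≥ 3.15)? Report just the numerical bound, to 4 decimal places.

With mean and variance of each term known, Chebyshev's inequality bounds the deviation of the sum (or sample mean).
Var(W̄) = Var(W_i)/n = 70.52/1290 = 0.054667.
Chebyshev: Pr(|W̄ − 40| ≥ 3.15) ≤ Var(W̄)/(3.15)² = 70.52/(1290·3.15²) = 0.0055.

0.0055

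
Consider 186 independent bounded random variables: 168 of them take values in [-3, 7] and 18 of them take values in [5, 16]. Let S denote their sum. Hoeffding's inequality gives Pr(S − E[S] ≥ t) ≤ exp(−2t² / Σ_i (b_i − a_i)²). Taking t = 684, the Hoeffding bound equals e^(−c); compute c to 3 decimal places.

Σ(b_i − a_i)² = 168·10² + 18·11² = 18978.
c = 2t² / 18978 = 2·684² / 18978 = 49.3051.

49.305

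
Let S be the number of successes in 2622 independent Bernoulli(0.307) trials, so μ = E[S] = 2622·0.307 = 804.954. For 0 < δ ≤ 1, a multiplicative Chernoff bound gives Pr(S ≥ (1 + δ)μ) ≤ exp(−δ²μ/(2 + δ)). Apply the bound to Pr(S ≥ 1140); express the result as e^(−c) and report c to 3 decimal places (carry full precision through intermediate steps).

Write 1140 = (1 + δ)μ, so δ = 1140/804.954 − 1 = 0.41623…
Then the exponent is δ²μ/(2 + δ) = (1140 − μ)² / (μ·(2 + δ)) = 57.716441.

57.716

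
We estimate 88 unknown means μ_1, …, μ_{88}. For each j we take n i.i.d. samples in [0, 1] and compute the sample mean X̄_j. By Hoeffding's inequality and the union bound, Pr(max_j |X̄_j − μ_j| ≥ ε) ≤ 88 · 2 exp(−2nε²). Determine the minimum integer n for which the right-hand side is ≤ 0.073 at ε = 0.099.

398

Need 2·88·exp(−2nε²) ≤ 0.073, i.e. exp(−2nε²) ≤ 0.073/176.
So 2nε² ≥ ln(176/0.073) = 7.787780.
Hence n ≥ 7.787780/(2·0.099²) = 397.295.
The smallest integer n is 398.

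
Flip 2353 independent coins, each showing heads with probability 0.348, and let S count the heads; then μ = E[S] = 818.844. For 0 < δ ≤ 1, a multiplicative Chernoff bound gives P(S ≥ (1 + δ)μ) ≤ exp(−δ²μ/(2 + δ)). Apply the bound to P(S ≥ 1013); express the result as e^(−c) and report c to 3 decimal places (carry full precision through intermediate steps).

Write 1013 = (1 + δ)μ, so δ = 1013/818.844 − 1 = 0.2371099…
Then the exponent is δ²μ/(2 + δ) = (1013 − μ)² / (μ·(2 + δ)) = 20.578473.

20.578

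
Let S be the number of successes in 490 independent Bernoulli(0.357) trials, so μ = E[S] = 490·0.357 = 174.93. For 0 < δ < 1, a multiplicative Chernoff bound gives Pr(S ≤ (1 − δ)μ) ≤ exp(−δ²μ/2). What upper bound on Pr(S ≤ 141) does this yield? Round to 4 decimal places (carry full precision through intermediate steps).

0.0372

Write 141 = (1 − δ)μ, so δ = 1 − 141/174.93 = 0.1939633…
Then the exponent is δ²μ/2 = (μ − 141)²/(2μ) = 3.290587.
Bound = exp(−3.290587) = 0.03723.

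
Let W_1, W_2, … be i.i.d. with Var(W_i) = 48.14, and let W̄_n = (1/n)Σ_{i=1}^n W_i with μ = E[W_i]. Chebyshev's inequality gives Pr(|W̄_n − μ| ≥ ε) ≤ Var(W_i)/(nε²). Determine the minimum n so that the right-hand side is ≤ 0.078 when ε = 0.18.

Require 48.14/(n·0.18²) ≤ 0.078, i.e. n ≥ 48.14/(0.078·0.18²) = 19048.750.
The smallest integer n is 19049.

19049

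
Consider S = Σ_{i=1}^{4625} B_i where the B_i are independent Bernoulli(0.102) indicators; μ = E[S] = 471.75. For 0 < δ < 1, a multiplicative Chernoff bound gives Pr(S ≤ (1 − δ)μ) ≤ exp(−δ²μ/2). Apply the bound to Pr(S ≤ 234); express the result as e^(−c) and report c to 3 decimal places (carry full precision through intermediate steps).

Write 234 = (1 − δ)μ, so δ = 1 − 234/471.75 = 0.5039746…
Then the exponent is δ²μ/2 = (μ − 234)²/(2μ) = 59.909976.

59.910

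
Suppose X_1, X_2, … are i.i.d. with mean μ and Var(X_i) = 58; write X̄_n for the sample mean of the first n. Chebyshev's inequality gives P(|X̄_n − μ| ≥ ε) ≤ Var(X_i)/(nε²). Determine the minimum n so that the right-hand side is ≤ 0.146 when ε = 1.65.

Require 58/(n·1.65²) ≤ 0.146, i.e. n ≥ 58/(0.146·1.65²) = 145.917.
The smallest integer n is 146.

146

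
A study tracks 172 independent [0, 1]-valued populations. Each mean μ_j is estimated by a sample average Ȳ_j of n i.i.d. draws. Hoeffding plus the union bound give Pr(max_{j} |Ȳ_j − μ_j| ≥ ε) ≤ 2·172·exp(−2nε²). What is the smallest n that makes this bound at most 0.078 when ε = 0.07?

Need 2·172·exp(−2nε²) ≤ 0.078, i.e. exp(−2nε²) ≤ 0.078/344.
So 2nε² ≥ ln(344/0.078) = 8.391688.
Hence n ≥ 8.391688/(2·0.07²) = 856.295.
The smallest integer n is 857.

857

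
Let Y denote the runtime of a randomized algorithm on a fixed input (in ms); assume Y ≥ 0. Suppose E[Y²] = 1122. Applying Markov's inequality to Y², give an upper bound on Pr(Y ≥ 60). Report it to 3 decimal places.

0.312

Since Y ≥ 0, the event {Y ≥ 60} is the same as {Y² ≥ 3600}.
Markov's inequality applied to Y² gives Pr(Y² ≥ 3600) ≤ E[Y²]/3600 = 1122/3600 = 0.3117.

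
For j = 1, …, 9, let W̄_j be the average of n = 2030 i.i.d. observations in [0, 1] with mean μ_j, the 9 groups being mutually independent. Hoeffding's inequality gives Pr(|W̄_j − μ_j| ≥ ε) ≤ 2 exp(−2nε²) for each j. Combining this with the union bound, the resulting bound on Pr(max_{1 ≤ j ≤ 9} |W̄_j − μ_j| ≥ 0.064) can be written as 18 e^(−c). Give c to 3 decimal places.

Union bound over the 9 events: Pr(max_{1 ≤ j ≤ 9} |W̄_j − μ_j| ≥ 0.064) ≤ 9·2·exp(−2nε²) = 18 exp(−2·2030·0.064²).
So c = 2·2030·0.064² = 16.6298.

16.630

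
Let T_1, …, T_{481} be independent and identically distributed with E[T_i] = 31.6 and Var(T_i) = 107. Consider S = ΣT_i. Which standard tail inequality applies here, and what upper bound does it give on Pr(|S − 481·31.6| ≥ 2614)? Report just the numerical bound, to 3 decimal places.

0.008

With mean and variance of each term known, Chebyshev's inequality bounds the deviation of the sum (or sample mean).
Var(S) = n·Var(T_i) = 481·107 = 51467.
Chebyshev: Pr(|S − 481·31.6| ≥ 2614) ≤ Var(S)/2614² = 51467/6832996 = 0.0075.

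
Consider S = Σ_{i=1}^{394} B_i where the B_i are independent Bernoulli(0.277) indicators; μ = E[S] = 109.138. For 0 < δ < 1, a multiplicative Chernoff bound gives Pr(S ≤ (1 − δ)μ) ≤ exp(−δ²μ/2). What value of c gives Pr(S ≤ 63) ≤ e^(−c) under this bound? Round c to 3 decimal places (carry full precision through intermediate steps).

Write 63 = (1 − δ)μ, so δ = 1 − 63/109.138 = 0.4227492…
Then the exponent is δ²μ/2 = (μ − 63)²/(2μ) = 9.752401.

9.752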